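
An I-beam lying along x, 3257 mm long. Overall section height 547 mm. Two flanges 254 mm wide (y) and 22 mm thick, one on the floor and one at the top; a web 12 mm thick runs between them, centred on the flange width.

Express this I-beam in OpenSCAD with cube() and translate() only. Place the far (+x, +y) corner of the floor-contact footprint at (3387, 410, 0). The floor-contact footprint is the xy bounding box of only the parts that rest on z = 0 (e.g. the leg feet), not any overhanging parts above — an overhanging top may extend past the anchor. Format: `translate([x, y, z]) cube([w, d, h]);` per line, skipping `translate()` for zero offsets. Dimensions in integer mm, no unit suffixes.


translate([130, 156, 0]) cube([3257, 254, 22]);
translate([130, 277, 22]) cube([3257, 12, 503]);
translate([130, 156, 525]) cube([3257, 254, 22]);


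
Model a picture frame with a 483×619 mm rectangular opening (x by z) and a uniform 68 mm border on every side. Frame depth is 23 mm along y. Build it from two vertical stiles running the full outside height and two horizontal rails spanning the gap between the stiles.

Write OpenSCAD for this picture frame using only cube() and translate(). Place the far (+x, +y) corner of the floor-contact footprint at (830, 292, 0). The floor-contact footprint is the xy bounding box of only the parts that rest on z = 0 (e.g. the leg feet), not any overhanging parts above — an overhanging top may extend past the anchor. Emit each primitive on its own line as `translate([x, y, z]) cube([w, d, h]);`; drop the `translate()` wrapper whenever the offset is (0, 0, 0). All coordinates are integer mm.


translate([211, 269, 0]) cube([68, 23, 755]);
translate([762, 269, 0]) cube([68, 23, 755]);
translate([279, 269, 0]) cube([483, 23, 68]);
translate([279, 269, 687]) cube([483, 23, 68]);


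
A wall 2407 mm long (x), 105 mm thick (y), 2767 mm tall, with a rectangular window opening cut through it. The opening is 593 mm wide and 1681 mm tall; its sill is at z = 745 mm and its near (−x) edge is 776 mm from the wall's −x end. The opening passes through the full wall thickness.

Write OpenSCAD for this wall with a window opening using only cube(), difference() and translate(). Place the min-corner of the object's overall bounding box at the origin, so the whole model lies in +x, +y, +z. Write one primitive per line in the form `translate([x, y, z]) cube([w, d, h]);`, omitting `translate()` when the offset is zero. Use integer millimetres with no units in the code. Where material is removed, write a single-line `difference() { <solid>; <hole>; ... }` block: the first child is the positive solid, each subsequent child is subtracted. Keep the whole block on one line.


difference() { cube([2407, 105, 2767]); translate([776, 0, 745]) cube([593, 105, 1681]); }


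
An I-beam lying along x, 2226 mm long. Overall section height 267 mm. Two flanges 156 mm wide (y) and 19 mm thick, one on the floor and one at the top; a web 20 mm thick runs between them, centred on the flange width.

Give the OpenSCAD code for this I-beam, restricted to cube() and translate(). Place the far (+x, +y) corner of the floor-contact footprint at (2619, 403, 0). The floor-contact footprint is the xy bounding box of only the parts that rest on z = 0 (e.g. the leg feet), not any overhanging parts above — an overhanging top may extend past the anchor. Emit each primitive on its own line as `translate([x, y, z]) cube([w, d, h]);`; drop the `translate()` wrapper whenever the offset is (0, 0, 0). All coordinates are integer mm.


translate([393, 247, 0]) cube([2226, 156, 19]);
translate([393, 315, 19]) cube([2226, 20, 229]);
translate([393, 247, 248]) cube([2226, 156, 19]);


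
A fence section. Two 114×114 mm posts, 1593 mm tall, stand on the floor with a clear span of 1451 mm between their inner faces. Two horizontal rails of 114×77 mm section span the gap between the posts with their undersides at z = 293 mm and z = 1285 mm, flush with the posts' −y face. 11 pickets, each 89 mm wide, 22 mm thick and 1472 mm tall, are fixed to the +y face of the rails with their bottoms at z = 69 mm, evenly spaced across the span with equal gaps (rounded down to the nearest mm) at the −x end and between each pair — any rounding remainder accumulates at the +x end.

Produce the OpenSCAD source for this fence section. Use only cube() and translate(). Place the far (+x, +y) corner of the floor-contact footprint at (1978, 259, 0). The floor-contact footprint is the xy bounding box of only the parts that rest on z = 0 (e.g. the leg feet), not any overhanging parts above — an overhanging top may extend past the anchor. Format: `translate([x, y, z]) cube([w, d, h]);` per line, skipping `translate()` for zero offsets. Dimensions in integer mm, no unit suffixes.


translate([299, 145, 0]) cube([114, 114, 1593]);
translate([1864, 145, 0]) cube([114, 114, 1593]);
translate([413, 145, 293]) cube([1451, 114, 77]);
translate([413, 145, 1285]) cube([1451, 114, 77]);
translate([452, 259, 69]) cube([89, 22, 1472]);
translate([580, 259, 69]) cube([89, 22, 1472]);
translate([708, 259, 69]) cube([89, 22, 1472]);
translate([836, 259, 69]) cube([89, 22, 1472]);
translate([964, 259, 69]) cube([89, 22, 1472]);
translate([1092, 259, 69]) cube([89, 22, 1472]);
translate([1220, 259, 69]) cube([89, 22, 1472]);
translate([1348, 259, 69]) cube([89, 22, 1472]);
translate([1476, 259, 69]) cube([89, 22, 1472]);
translate([1604, 259, 69]) cube([89, 22, 1472]);
translate([1732, 259, 69]) cube([89, 22, 1472]);


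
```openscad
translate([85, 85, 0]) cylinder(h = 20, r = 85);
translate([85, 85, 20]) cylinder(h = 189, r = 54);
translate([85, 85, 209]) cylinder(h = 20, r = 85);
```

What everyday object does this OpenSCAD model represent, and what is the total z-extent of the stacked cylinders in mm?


A spool. The overall height is 229 mm.

Three coaxial cylinders, large–small–large — a spool. Two 20 mm flanges and a 189 mm core give 20 + 189 + 20 = 229 mm.


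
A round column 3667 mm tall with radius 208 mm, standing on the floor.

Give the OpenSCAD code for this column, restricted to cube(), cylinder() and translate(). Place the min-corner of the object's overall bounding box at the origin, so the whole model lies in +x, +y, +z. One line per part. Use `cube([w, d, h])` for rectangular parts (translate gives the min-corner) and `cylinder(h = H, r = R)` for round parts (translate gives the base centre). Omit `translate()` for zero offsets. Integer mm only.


translate([208, 208, 0]) cylinder(h = 3667, r = 208);


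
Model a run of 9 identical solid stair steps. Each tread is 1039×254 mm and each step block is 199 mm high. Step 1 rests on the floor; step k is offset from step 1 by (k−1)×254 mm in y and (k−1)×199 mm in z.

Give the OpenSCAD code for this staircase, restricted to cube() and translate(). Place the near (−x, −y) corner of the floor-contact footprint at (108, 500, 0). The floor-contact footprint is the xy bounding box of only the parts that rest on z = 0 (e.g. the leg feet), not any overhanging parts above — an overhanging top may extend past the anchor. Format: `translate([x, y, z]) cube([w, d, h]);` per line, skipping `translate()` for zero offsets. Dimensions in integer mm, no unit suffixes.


translate([108, 500, 0]) cube([1039, 254, 199]);
translate([108, 754, 199]) cube([1039, 254, 199]);
translate([108, 1008, 398]) cube([1039, 254, 199]);
translate([108, 1262, 597]) cube([1039, 254, 199]);
translate([108, 1516, 796]) cube([1039, 254, 199]);
translate([108, 1770, 995]) cube([1039, 254, 199]);
translate([108, 2024, 1194]) cube([1039, 254, 199]);
translate([108, 2278, 1393]) cube([1039, 254, 199]);
translate([108, 2532, 1592]) cube([1039, 254, 199]);


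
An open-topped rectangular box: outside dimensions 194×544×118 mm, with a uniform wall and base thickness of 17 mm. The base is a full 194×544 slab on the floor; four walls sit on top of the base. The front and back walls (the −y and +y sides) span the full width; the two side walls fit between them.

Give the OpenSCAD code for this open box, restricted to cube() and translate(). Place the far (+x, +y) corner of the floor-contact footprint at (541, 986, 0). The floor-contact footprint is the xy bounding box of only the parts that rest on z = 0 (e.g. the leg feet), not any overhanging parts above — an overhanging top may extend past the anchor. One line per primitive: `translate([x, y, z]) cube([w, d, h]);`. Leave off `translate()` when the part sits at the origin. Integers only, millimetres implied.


translate([347, 442, 0]) cube([194, 544, 17]);
translate([347, 442, 17]) cube([194, 17, 101]);
translate([347, 969, 17]) cube([194, 17, 101]);
translate([347, 459, 17]) cube([17, 510, 101]);
translate([524, 459, 17]) cube([17, 510, 101]);


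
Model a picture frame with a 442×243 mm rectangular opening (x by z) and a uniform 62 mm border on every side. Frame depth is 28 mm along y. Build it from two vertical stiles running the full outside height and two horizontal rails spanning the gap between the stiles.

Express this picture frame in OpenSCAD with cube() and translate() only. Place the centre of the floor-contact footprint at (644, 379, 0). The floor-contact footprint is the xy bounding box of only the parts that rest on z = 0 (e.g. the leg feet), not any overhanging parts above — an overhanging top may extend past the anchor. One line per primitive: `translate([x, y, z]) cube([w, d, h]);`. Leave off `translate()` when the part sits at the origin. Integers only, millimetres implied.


translate([361, 365, 0]) cube([62, 28, 367]);
translate([865, 365, 0]) cube([62, 28, 367]);
translate([423, 365, 0]) cube([442, 28, 62]);
translate([423, 365, 305]) cube([442, 28, 62]);


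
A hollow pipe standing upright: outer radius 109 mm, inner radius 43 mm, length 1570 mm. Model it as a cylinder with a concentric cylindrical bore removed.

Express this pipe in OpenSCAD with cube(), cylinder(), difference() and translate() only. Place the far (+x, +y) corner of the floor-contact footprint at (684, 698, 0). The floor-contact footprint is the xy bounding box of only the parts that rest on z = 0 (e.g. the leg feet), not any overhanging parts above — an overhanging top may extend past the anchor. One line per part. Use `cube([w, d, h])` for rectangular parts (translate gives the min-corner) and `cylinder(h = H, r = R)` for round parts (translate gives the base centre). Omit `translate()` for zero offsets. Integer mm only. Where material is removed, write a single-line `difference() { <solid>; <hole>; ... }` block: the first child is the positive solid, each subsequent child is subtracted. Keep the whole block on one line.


difference() { translate([575, 589, 0]) cylinder(h = 1570, r = 109); translate([575, 589, 0]) cylinder(h = 1570, r = 43); }


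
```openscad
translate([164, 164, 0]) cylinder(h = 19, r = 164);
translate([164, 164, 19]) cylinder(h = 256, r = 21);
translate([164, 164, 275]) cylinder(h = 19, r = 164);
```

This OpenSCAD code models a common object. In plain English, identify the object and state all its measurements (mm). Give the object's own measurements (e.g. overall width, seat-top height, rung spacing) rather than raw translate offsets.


A spool: two coaxial disc flanges of radius 164 mm and thickness 19 mm, joined by a core cylinder of radius 21 mm and height 256 mm. The lower flange rests on z = 0 and the three cylinders share a vertical axis.


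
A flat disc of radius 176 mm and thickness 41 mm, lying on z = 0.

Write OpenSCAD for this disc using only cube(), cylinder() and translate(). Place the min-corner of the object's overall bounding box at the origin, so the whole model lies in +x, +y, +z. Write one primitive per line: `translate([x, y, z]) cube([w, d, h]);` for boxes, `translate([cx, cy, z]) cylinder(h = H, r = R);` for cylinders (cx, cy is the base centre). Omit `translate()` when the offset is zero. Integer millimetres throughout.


translate([176, 176, 0]) cylinder(h = 41, r = 176);


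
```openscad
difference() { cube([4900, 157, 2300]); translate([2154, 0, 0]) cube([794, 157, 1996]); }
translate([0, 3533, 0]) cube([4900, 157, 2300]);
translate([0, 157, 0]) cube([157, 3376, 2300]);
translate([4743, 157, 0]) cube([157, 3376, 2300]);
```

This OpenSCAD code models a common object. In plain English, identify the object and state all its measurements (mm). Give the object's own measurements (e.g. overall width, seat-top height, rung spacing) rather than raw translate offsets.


A single room: four walls, each 2300 mm tall and 157 mm thick, enclosing an outside footprint 4900×3690 mm (x × y), no floor or roof. The front and back walls (−y and +y sides) run the full x-width; the side walls fit between their inner faces. A door opening 794 mm wide and 1996 mm tall is cut through the front wall from the floor up, its −x edge 2154 mm from the wall's −x end.


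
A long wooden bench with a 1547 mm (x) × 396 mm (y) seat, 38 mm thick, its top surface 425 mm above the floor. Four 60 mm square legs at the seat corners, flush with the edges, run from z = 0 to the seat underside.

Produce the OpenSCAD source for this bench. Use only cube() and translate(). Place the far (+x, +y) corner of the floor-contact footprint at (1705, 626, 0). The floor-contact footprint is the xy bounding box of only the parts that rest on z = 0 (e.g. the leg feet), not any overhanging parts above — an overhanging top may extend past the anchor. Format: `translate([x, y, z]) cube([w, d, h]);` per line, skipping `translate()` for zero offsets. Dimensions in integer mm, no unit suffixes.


translate([158, 230, 387]) cube([1547, 396, 38]);
translate([158, 230, 0]) cube([60, 60, 387]);
translate([158, 566, 0]) cube([60, 60, 387]);
translate([1645, 230, 0]) cube([60, 60, 387]);
translate([1645, 566, 0]) cube([60, 60, 387]);


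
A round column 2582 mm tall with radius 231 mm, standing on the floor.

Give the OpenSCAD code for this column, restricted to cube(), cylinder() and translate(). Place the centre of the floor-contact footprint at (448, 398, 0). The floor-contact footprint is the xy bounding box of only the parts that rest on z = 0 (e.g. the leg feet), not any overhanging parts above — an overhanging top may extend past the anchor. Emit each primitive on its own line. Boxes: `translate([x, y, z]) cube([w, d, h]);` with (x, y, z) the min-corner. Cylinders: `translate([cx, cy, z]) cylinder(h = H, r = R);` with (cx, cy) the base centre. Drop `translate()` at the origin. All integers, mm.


translate([448, 398, 0]) cylinder(h = 2582, r = 231);


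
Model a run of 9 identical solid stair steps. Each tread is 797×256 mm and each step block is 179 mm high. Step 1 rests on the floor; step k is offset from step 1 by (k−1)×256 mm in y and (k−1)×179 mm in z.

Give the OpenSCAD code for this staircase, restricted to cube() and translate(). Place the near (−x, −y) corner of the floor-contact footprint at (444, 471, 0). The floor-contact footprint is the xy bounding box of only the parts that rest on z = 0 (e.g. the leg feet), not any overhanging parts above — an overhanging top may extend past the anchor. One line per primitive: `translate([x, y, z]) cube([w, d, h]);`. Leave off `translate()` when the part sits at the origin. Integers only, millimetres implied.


translate([444, 471, 0]) cube([797, 256, 179]);
translate([444, 727, 179]) cube([797, 256, 179]);
translate([444, 983, 358]) cube([797, 256, 179]);
translate([444, 1239, 537]) cube([797, 256, 179]);
translate([444, 1495, 716]) cube([797, 256, 179]);
translate([444, 1751, 895]) cube([797, 256, 179]);
translate([444, 2007, 1074]) cube([797, 256, 179]);
translate([444, 2263, 1253]) cube([797, 256, 179]);
translate([444, 2519, 1432]) cube([797, 256, 179]);


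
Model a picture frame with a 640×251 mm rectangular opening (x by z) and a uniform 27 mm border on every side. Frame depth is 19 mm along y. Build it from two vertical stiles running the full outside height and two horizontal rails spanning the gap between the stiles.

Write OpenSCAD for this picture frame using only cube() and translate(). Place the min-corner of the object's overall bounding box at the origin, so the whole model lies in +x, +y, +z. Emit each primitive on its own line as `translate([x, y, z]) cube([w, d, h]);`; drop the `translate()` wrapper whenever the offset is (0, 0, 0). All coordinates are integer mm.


cube([27, 19, 305]);
translate([667, 0, 0]) cube([27, 19, 305]);
translate([27, 0, 0]) cube([640, 19, 27]);
translate([27, 0, 278]) cube([640, 19, 27]);


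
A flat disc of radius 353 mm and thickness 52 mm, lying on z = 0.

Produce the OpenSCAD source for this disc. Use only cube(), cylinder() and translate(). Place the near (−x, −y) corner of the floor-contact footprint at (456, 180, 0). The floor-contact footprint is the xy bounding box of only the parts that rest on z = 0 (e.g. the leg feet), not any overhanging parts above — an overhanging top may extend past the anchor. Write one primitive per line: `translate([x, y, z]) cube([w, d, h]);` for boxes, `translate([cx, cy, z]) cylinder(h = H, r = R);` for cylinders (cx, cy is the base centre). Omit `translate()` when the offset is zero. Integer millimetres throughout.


translate([809, 533, 0]) cylinder(h = 52, r = 353);


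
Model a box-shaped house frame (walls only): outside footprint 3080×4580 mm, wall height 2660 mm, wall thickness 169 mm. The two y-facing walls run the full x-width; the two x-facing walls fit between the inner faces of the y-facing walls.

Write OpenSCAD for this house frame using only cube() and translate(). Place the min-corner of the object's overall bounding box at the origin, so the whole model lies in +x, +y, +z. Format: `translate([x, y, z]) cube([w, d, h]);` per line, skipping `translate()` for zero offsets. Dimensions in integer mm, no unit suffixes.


cube([3080, 169, 2660]);
translate([0, 4411, 0]) cube([3080, 169, 2660]);
translate([0, 169, 0]) cube([169, 4242, 2660]);
translate([2911, 169, 0]) cube([169, 4242, 2660]);


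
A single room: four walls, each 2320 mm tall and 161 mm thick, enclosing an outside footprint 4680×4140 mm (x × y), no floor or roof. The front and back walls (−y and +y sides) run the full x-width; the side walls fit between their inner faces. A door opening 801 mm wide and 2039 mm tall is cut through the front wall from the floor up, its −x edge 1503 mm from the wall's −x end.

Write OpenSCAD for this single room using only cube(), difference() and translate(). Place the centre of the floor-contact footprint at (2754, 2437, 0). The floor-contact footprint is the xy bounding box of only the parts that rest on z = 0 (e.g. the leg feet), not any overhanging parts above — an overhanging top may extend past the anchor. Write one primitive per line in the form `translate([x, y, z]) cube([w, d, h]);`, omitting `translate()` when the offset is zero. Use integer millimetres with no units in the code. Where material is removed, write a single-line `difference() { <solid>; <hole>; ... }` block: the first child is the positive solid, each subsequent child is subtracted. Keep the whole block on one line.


difference() { translate([414, 367, 0]) cube([4680, 161, 2320]); translate([1917, 367, 0]) cube([801, 161, 2039]); }
translate([414, 4346, 0]) cube([4680, 161, 2320]);
translate([414, 528, 0]) cube([161, 3818, 2320]);
translate([4933, 528, 0]) cube([161, 3818, 2320]);


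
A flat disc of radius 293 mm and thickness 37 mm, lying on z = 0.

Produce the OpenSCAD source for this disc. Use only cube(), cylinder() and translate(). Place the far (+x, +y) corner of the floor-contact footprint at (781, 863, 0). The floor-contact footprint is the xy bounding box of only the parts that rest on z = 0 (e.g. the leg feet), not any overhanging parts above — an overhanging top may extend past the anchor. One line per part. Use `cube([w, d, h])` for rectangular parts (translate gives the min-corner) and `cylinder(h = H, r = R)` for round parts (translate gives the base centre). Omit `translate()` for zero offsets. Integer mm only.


translate([488, 570, 0]) cylinder(h = 37, r = 293);


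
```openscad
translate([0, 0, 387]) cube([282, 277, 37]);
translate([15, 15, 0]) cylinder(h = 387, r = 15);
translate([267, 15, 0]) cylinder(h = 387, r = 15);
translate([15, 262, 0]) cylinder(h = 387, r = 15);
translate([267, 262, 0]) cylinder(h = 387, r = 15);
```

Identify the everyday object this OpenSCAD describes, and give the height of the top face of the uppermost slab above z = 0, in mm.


A stool. The seat height is 424 mm.

A 282×277×37 slab at z = 387 on four corner cylinders — a stool. The seat top is 387 + 37 = 424 mm.


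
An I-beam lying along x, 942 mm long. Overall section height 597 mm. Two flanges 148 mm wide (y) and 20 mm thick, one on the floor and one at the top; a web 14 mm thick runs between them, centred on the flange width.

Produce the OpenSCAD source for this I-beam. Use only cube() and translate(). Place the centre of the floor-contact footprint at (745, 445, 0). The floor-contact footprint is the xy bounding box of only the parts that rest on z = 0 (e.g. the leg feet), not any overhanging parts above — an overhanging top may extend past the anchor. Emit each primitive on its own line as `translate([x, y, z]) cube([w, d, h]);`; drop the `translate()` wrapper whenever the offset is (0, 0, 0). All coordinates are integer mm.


translate([274, 371, 0]) cube([942, 148, 20]);
translate([274, 438, 20]) cube([942, 14, 557]);
translate([274, 371, 577]) cube([942, 148, 20]);


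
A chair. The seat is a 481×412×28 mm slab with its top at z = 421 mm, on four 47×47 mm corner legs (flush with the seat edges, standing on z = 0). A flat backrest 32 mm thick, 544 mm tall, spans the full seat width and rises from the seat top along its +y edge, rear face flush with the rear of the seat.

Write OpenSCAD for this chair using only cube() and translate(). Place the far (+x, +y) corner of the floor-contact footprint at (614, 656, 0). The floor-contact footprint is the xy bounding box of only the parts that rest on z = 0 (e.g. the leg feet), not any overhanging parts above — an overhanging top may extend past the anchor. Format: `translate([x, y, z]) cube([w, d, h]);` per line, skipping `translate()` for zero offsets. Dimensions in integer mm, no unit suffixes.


translate([133, 244, 393]) cube([481, 412, 28]);
translate([133, 244, 0]) cube([47, 47, 393]);
translate([567, 244, 0]) cube([47, 47, 393]);
translate([133, 609, 0]) cube([47, 47, 393]);
translate([567, 609, 0]) cube([47, 47, 393]);
translate([133, 624, 421]) cube([481, 32, 544]);


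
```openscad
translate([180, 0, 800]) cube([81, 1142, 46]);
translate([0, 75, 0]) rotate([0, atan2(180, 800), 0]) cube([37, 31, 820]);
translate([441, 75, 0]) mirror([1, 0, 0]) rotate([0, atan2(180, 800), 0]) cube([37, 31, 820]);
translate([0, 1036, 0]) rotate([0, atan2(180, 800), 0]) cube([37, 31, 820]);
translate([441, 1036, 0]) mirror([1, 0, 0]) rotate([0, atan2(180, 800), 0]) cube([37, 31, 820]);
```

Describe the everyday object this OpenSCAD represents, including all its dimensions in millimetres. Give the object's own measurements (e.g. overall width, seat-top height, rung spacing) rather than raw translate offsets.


A sawhorse. A 81×1142×46 mm beam (x, y, z) sits on two A-frame leg pairs. Each pair is two raked legs of 37×31 mm section (31 mm along y) splaying symmetrically in x. Each leg rises 800 mm vertically over 180 mm of horizontal reach and is 820 mm long along its own axis. Every leg's outer bottom edge rests on the floor and its outer top edge meets a bottom edge of the beam — the left legs (tilting toward +x) meet the beam's −x bottom edge, the right legs (their mirror images, tilting toward −x) meet its +x bottom edge — so the leg tops tuck under the beam, the beam's underside is 800 mm above the floor, and the feet are 441 mm apart outside-to-outside with the beam centred between them. The two leg pairs are set in 75 mm from either end of the beam.


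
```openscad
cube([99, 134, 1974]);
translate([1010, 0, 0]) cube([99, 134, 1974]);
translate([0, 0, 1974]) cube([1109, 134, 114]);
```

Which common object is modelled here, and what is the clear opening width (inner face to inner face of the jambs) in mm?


A door frame. The clear opening width is 911 mm.

Two 1974 mm tall posts with a header on top — a door frame. The left jamb is 99 mm wide at x = 0; the right jamb starts at x = 1010. The clear opening is 1010 − 99 = 911 mm.


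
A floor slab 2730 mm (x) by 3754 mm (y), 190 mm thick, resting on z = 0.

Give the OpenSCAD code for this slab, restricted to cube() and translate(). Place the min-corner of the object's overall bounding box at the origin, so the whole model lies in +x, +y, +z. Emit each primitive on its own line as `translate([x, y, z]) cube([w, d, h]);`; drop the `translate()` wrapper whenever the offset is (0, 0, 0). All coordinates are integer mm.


cube([2730, 3754, 190]);


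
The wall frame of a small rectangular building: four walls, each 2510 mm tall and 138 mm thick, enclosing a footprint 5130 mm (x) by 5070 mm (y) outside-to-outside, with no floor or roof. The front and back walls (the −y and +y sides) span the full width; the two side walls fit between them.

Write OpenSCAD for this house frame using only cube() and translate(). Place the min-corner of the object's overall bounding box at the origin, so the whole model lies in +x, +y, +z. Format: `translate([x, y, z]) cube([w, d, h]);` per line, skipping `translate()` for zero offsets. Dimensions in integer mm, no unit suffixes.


cube([5130, 138, 2510]);
translate([0, 4932, 0]) cube([5130, 138, 2510]);
translate([0, 138, 0]) cube([138, 4794, 2510]);
translate([4992, 138, 0]) cube([138, 4794, 2510]);


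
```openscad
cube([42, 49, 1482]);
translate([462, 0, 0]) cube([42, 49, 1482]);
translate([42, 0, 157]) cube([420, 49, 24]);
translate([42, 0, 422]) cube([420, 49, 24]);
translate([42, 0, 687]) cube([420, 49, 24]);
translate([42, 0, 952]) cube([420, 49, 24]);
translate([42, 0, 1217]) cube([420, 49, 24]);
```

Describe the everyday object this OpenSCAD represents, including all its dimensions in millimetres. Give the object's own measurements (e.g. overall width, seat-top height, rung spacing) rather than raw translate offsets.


A straight ladder. Two 42×49 mm vertical rails, 1482 mm tall, stand 504 mm apart (outside-to-outside) with their front faces coplanar on the −y side. 5 rungs, each 49 mm deep and 24 mm tall, span between the inner faces of the rails, front faces flush with the rails. The lowest rung's underside is at z = 157 mm and rungs are spaced 265 mm apart (underside to underside).


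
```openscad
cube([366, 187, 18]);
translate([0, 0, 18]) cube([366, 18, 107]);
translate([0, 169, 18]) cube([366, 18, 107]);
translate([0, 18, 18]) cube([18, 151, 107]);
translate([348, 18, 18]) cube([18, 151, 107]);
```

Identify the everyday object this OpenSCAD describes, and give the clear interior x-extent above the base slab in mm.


An open box. The internal width is 330 mm.

A 366×187 base slab with four walls standing on it — an open box. The base is 366 mm wide and the walls are 18 mm thick, so the internal width is 366 − 2 × 18 = 330 mm.


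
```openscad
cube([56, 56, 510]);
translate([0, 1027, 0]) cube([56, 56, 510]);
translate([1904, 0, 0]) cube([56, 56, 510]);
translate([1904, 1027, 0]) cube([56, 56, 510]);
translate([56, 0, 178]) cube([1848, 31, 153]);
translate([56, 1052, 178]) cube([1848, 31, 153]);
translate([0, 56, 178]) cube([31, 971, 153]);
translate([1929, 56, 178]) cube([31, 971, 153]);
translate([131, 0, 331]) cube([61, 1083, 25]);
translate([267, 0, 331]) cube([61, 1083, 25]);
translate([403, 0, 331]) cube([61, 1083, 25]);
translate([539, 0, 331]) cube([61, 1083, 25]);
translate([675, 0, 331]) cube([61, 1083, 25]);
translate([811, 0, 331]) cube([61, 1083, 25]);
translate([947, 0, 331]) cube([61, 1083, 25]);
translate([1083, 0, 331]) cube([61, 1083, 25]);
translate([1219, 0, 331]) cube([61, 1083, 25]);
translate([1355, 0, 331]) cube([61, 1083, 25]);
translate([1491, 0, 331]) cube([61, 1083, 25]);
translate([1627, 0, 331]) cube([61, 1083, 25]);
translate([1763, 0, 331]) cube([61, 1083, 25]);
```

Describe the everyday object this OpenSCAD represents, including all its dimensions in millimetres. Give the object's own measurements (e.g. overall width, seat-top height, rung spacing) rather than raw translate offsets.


A bed frame 1960 mm long (x) by 1083 mm wide (y). Four 56×56 mm corner posts, 510 mm tall, at the corners of the footprint. Four rails of 31 mm thickness and 153 mm height run between adjacent posts with their undersides at z = 178 mm, their outer faces flush with the outside of the frame (the two x-running rails run between the posts' inner faces; the two y-running rails run between the posts' inner faces). 13 slats, each 61 mm wide (x) and 25 mm thick, lie across the top of the two x-running rails, running the full 1083 mm width of the frame in y; along x they sit between the end posts with a 75 mm gap after the −x posts and between neighbouring slats, leaving 80 mm before the +x posts.


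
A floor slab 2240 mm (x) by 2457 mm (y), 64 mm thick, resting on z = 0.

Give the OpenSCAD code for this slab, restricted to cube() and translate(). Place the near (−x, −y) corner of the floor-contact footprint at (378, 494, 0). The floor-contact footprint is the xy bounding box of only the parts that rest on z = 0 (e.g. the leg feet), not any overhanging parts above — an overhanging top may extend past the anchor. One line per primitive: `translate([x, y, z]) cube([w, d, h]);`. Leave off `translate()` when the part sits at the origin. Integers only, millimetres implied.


translate([378, 494, 0]) cube([2240, 2457, 64]);


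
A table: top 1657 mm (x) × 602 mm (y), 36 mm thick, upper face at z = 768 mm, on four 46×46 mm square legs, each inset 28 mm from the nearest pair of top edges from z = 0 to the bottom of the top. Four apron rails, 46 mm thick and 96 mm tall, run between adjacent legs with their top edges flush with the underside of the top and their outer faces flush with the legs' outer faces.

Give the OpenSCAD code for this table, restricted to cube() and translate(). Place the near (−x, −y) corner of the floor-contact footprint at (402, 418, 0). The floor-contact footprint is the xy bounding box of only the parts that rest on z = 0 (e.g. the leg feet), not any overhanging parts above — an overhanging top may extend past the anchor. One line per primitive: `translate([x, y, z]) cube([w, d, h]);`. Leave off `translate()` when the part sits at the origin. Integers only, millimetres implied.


// leg_h = 768 - 36 = 732
// apron z = 732 - 96 = 636
translate([374, 390, 732]) cube([1657, 602, 36]);
translate([402, 418, 0]) cube([46, 46, 732]);
translate([1957, 418, 0]) cube([46, 46, 732]);
translate([402, 918, 0]) cube([46, 46, 732]);
translate([1957, 918, 0]) cube([46, 46, 732]);
translate([448, 418, 636]) cube([1509, 46, 96]);
translate([448, 918, 636]) cube([1509, 46, 96]);
translate([402, 464, 636]) cube([46, 454, 96]);
translate([1957, 464, 636]) cube([46, 454, 96]);


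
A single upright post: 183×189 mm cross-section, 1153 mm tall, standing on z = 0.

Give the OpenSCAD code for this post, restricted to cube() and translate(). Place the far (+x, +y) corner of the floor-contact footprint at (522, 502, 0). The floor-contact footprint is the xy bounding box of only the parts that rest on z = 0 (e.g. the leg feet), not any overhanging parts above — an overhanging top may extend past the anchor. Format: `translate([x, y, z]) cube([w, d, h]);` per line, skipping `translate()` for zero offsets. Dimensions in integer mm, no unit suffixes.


translate([339, 313, 0]) cube([183, 189, 1153]);


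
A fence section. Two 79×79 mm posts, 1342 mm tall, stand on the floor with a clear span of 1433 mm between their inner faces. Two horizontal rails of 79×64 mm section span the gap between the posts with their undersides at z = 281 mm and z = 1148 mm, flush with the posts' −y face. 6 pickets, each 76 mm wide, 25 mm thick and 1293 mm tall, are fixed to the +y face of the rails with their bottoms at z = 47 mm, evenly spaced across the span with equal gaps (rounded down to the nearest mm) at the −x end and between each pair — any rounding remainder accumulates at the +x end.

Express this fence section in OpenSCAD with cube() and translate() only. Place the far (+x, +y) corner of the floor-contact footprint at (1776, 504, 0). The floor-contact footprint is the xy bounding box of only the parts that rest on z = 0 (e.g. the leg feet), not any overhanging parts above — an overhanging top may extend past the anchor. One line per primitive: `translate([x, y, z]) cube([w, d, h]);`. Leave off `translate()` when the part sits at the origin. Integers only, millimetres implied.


translate([185, 425, 0]) cube([79, 79, 1342]);
translate([1697, 425, 0]) cube([79, 79, 1342]);
translate([264, 425, 281]) cube([1433, 79, 64]);
translate([264, 425, 1148]) cube([1433, 79, 64]);
translate([403, 504, 47]) cube([76, 25, 1293]);
translate([618, 504, 47]) cube([76, 25, 1293]);
translate([833, 504, 47]) cube([76, 25, 1293]);
translate([1048, 504, 47]) cube([76, 25, 1293]);
translate([1263, 504, 47]) cube([76, 25, 1293]);
translate([1478, 504, 47]) cube([76, 25, 1293]);


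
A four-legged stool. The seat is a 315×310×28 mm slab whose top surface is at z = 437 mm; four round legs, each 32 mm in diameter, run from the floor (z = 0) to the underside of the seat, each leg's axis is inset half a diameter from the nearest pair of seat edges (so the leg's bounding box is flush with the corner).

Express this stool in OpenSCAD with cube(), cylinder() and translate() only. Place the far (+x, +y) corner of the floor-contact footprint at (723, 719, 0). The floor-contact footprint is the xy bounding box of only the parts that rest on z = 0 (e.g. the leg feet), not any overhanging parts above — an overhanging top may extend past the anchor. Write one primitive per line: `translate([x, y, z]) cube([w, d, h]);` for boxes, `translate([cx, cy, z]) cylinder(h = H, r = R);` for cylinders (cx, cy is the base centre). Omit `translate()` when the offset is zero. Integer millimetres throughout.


translate([408, 409, 409]) cube([315, 310, 28]);
translate([424, 425, 0]) cylinder(h = 409, r = 16);
translate([707, 425, 0]) cylinder(h = 409, r = 16);
translate([424, 703, 0]) cylinder(h = 409, r = 16);
translate([707, 703, 0]) cylinder(h = 409, r = 16);


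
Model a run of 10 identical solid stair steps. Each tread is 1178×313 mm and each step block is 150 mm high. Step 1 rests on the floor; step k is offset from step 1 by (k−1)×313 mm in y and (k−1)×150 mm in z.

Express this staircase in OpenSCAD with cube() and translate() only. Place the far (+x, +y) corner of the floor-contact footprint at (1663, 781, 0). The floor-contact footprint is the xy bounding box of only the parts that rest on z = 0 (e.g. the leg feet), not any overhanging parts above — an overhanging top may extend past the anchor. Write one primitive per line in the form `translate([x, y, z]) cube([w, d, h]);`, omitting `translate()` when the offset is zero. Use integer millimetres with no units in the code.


translate([485, 468, 0]) cube([1178, 313, 150]);
translate([485, 781, 150]) cube([1178, 313, 150]);
translate([485, 1094, 300]) cube([1178, 313, 150]);
translate([485, 1407, 450]) cube([1178, 313, 150]);
translate([485, 1720, 600]) cube([1178, 313, 150]);
translate([485, 2033, 750]) cube([1178, 313, 150]);
translate([485, 2346, 900]) cube([1178, 313, 150]);
translate([485, 2659, 1050]) cube([1178, 313, 150]);
translate([485, 2972, 1200]) cube([1178, 313, 150]);
translate([485, 3285, 1350]) cube([1178, 313, 150]);


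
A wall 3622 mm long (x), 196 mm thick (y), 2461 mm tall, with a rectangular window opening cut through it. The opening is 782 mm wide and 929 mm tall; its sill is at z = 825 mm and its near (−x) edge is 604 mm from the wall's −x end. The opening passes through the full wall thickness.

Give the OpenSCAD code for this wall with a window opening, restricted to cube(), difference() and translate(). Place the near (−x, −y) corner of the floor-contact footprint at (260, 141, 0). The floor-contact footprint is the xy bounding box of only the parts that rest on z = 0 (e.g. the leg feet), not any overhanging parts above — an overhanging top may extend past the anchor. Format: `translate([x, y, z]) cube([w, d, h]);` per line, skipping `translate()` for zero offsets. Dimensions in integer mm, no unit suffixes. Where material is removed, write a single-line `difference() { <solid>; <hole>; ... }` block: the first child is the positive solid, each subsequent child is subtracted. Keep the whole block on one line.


difference() { translate([260, 141, 0]) cube([3622, 196, 2461]); translate([864, 141, 825]) cube([782, 196, 929]); }


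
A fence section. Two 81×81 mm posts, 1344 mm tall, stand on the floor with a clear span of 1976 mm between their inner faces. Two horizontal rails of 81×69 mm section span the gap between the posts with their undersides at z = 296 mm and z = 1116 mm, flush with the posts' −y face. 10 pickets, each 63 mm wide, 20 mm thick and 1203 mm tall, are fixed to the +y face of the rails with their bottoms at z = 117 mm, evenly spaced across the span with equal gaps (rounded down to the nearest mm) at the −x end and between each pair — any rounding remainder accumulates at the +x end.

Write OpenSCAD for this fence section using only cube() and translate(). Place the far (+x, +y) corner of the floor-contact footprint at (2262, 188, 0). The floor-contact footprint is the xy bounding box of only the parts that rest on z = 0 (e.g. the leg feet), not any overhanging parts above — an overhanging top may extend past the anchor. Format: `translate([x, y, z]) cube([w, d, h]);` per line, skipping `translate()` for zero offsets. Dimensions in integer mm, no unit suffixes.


translate([124, 107, 0]) cube([81, 81, 1344]);
translate([2181, 107, 0]) cube([81, 81, 1344]);
translate([205, 107, 296]) cube([1976, 81, 69]);
translate([205, 107, 1116]) cube([1976, 81, 69]);
translate([327, 188, 117]) cube([63, 20, 1203]);
translate([512, 188, 117]) cube([63, 20, 1203]);
translate([697, 188, 117]) cube([63, 20, 1203]);
translate([882, 188, 117]) cube([63, 20, 1203]);
translate([1067, 188, 117]) cube([63, 20, 1203]);
translate([1252, 188, 117]) cube([63, 20, 1203]);
translate([1437, 188, 117]) cube([63, 20, 1203]);
translate([1622, 188, 117]) cube([63, 20, 1203]);
translate([1807, 188, 117]) cube([63, 20, 1203]);
translate([1992, 188, 117]) cube([63, 20, 1203]);


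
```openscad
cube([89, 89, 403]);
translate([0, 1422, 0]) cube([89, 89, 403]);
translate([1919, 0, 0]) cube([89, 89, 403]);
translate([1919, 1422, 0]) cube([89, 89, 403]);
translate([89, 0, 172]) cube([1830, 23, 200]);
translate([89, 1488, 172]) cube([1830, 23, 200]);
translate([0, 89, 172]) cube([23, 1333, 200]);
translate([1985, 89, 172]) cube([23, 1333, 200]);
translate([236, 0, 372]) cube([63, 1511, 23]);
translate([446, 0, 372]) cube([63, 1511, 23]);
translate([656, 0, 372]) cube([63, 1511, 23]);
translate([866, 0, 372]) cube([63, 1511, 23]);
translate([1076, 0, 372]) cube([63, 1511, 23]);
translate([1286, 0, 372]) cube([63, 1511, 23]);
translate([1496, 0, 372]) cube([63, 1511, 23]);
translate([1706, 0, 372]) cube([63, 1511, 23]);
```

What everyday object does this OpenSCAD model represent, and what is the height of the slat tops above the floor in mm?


A bed frame. The slat-top height is 395 mm.

Four posts, four rails, and a row of slats — a bed frame. Slats sit on the rails at z = 172 + 200 = 372; with slat thickness 23, the top is 395 mm.


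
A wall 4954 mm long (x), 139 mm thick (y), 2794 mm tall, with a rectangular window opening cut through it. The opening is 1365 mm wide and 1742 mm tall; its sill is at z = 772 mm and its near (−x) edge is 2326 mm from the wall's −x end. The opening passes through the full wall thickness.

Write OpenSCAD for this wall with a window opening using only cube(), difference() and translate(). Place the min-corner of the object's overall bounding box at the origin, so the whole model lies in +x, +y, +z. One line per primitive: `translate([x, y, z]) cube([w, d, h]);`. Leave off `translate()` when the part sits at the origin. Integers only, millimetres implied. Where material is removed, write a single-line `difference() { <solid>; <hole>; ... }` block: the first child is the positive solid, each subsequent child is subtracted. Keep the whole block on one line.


difference() { cube([4954, 139, 2794]); translate([2326, 0, 772]) cube([1365, 139, 1742]); }
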